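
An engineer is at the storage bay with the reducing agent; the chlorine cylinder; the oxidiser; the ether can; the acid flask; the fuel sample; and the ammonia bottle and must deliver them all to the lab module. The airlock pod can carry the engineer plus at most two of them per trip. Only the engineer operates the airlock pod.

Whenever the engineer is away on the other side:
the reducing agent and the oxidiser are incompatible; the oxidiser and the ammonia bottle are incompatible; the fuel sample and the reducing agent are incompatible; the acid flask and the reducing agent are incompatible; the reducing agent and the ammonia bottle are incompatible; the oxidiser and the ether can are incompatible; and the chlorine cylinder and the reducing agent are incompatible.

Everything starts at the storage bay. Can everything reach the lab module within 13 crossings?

Yes — this plan uses 11 crossings (≤ 13):
1. Engineer goes to the lab module with the oxidiser and the reducing agent.  [the storage bay: the acid flask, the ammonia bottle, the chlorine cylinder, the ether can, the fuel sample | the lab module: the oxidiser, the reducing agent]
2. Engineer goes back to the storage bay with the reducing agent.  [the storage bay: the acid flask, the ammonia bottle, the chlorine cylinder, the ether can, the fuel sample, the reducing agent | the lab module: the oxidiser]
3. Engineer goes to the lab module with the chlorine cylinder and the reducing agent.  [the storage bay: the acid flask, the ammonia bottle, the ether can, the fuel sample | the lab module: the chlorine cylinder, the oxidiser, the reducing agent]
4. Engineer goes back to the storage bay with the reducing agent.  [the storage bay: the acid flask, the ammonia bottle, the ether can, the fuel sample, the reducing agent | the lab module: the chlorine cylinder, the oxidiser]
5. Engineer goes to the lab module with the acid flask and the reducing agent.  [the storage bay: the ammonia bottle, the ether can, the fuel sample | the lab module: the acid flask, the chlorine cylinder, the oxidiser, the reducing agent]
6. Engineer goes back to the storage bay with the reducing agent.  [the storage bay: the ammonia bottle, the ether can, the fuel sample, the reducing agent | the lab module: the acid flask, the chlorine cylinder, the oxidiser]
7. Engineer goes to the lab module with the fuel sample and the reducing agent.  [the storage bay: the ammonia bottle, the ether can | the lab module: the acid flask, the chlorine cylinder, the fuel sample, the oxidiser, the reducing agent]
8. Engineer goes back to the storage bay with the reducing agent.  [the storage bay: the ammonia bottle, the ether can, the reducing agent | the lab module: the acid flask, the chlorine cylinder, the fuel sample, the oxidiser]
9. Engineer goes to the lab module with the ammonia bottle and the ether can.  [the storage bay: the reducing agent | the lab module: the acid flask, the ammonia bottle, the chlorine cylinder, the ether can, the fuel sample, the oxidiser]
10. Engineer goes back to the storage bay with the oxidiser.  [the storage bay: the oxidiser, the reducing agent | the lab module: the acid flask, the ammonia bottle, the chlorine cylinder, the ether can, the fuel sample]
11. Engineer goes to the lab module with the oxidiser and the reducing agent.  [the storage bay: — | the lab module: the acid flask, the ammonia bottle, the chlorine cylinder, the ether can, the fuel sample, the oxidiser, the reducing agent]

Yes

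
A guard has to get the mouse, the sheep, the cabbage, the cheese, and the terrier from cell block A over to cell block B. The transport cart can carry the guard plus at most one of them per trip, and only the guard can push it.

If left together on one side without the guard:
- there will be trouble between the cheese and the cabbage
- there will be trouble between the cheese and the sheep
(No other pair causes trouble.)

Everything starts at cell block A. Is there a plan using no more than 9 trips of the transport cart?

Counting alone: the guard can take at most 1 across per trip to cell block B, so moving all 5 needs at least 5 loaded trips out, with a return between consecutive ones — at least 9 crossings.
The safety rule pushes this higher. Following every safe sequence of crossings, the most of the 5 that can be at cell block B as the transport cart arrives there on crossing 9 is 4 — never all 5.
So the move cannot be finished within 9 crossings. (The shortest complete plan takes 11:)
1. Guard goes to cell block B with the cheese.  [cell block A: the cabbage, the mouse, the sheep, the terrier | cell block B: the cheese]
2. Guard goes back to cell block A alone.  [cell block A: the cabbage, the mouse, the sheep, the terrier | cell block B: the cheese]
3. Guard goes to cell block B with the mouse.  [cell block A: the cabbage, the sheep, the terrier | cell block B: the cheese, the mouse]
4. Guard goes back to cell block A alone.  [cell block A: the cabbage, the sheep, the terrier | cell block B: the cheese, the mouse]
5. Guard goes to cell block B with the sheep.  [cell block A: the cabbage, the terrier | cell block B: the cheese, the mouse, the sheep]
6. Guard goes back to cell block A with the cheese.  [cell block A: the cabbage, the cheese, the terrier | cell block B: the mouse, the sheep]
7. Guard goes to cell block B with the cabbage.  [cell block A: the cheese, the terrier | cell block B: the cabbage, the mouse, the sheep]
8. Guard goes back to cell block A alone.  [cell block A: the cheese, the terrier | cell block B: the cabbage, the mouse, the sheep]
9. Guard goes to cell block B with the terrier.  [cell block A: the cheese | cell block B: the cabbage, the mouse, the sheep, the terrier]
10. Guard goes back to cell block A alone.  [cell block A: the cheese | cell block B: the cabbage, the mouse, the sheep, the terrier]
11. Guard goes to cell block B with the cheese.  [cell block A: — | cell block B: the cabbage, the cheese, the mouse, the sheep, the terrier]

No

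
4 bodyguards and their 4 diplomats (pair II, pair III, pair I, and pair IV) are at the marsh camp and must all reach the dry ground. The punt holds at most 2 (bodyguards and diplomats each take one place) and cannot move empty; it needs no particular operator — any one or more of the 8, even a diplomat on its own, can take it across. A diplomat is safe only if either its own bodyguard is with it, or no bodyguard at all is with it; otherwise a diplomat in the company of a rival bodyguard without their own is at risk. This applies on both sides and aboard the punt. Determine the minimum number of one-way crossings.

impossible

Following every safe sequence of crossings from the start, the most of the 8 that can be at the dry ground as the punt arrives there on crossings 1, 3, 5 is 2, 3, 4 respectively; the best ever achieved is 4 of 8.
From crossing 7 on, no configuration arises that was not already reachable earlier: only 44 distinct safe configurations (who is on which side, and where the punt is) can ever be reached, none of them has everyone across, and every continuation just revisits them. So no valid plan exists.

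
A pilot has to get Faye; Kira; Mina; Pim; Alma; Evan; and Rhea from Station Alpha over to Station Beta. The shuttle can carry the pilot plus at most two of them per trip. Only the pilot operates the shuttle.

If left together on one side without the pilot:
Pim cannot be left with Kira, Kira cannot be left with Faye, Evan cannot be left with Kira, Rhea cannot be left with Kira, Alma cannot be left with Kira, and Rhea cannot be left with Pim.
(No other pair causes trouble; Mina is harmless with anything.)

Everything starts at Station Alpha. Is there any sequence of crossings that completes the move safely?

1. Pilot goes to Station Beta with Kira and Pim.
2. Pilot goes back to Station Alpha with Kira.
3. Pilot goes to Station Beta with Faye and Kira.
4. Pilot goes back to Station Alpha with Kira.
5. Pilot goes to Station Beta with Kira and Mina.
6. Pilot goes back to Station Alpha with Kira.
7. Pilot goes to Station Beta with Alma and Kira.
8. Pilot goes back to Station Alpha with Kira.
9. Pilot goes to Station Beta with Evan and Kira.
10. Pilot goes back to Station Alpha with Kira.
11. Pilot goes to Station Beta with Kira and Rhea.

Yes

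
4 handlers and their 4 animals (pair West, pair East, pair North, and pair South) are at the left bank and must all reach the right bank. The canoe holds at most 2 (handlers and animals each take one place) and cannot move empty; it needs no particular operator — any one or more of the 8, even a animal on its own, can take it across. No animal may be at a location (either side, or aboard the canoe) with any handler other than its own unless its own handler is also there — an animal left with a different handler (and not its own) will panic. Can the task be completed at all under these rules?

Following every safe sequence of crossings from the start, the most of the 8 that can be at the right bank as the canoe arrives there on crossings 1, 3, 5 is 2, 3, 4 respectively; the best ever achieved is 4 of 8.
From crossing 7 on, no configuration arises that was not already reachable earlier: only 44 distinct safe configurations (who is on which side, and where the canoe is) can ever be reached, none of them has everyone across, and every continuation just revisits them. So no valid plan exists.

No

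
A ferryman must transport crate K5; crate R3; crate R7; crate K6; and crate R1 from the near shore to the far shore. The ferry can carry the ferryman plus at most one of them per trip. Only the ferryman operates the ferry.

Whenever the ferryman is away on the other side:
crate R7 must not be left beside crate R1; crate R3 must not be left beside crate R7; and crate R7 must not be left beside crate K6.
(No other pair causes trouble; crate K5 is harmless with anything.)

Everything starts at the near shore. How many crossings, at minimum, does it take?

impossible

Following every safe sequence of crossings from the start, the most of the 5 that can be at the far shore as the ferry arrives there on crossings 1, 3, 5 is 1, 2, 3 respectively; the best ever achieved is 3 of 5.
From crossing 7 on, no configuration arises that was not already reachable earlier: only 18 distinct safe configurations (who is on which side, and where the ferry is) can ever be reached, none of them has everyone across, and every continuation just revisits them. So no valid plan exists.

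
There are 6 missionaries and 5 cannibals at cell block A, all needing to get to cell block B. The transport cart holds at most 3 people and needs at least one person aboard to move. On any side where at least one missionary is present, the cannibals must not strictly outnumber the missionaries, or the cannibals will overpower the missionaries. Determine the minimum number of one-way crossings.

Counting alone: each trip to cell block B takes at most 3 across and each return brings at least 1 back, so after t trips out (and t−1 returns) at most 3t − (t−1) of the 11 are across; that first reaches 11 at t = 5, so at least 9 crossings are needed.
The plan below uses exactly 9 crossings, so it is optimal:
1. 3 cannibals → cell block B.  (cell block A: 6M 2C; cell block B: 0M 3C)
2. 1 cannibal ← cell block A.  (cell block A: 6M 3C; cell block B: 0M 2C)
3. 3 missionaries → cell block B.  (cell block A: 3M 3C; cell block B: 3M 2C)
4. 1 missionary ← cell block A.  (cell block A: 4M 3C; cell block B: 2M 2C)
5. 2 missionaries and 1 cannibal → cell block B.  (cell block A: 2M 2C; cell block B: 4M 3C)
6. 1 missionary ← cell block A.  (cell block A: 3M 2C; cell block B: 3M 3C)
7. 2 missionaries and 1 cannibal → cell block B.  (cell block A: 1M 1C; cell block B: 5M 4C)
8. 1 missionary ← cell block A.  (cell block A: 2M 1C; cell block B: 4M 4C)
9. 2 missionaries and 1 cannibal → cell block B.  (cell block A: 0M 0C; cell block B: 6M 5C)

9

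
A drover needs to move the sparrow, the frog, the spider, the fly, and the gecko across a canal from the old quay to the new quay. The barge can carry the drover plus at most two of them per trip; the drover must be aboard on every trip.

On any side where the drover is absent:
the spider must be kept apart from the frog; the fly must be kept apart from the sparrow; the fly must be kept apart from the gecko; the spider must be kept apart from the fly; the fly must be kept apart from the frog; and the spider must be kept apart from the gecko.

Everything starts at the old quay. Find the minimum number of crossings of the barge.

7

Counting alone: the drover can take at most 2 across per trip to the new quay, so moving all 5 needs at least 3 loaded trips out, with a return between consecutive ones — at least 5 crossings.
The safety rule pushes this higher. Following every safe sequence of crossings, the most of the 5 that can be at the new quay as the barge arrives there on crossing 5 is 4 — never all 5.
So no plan with fewer than 7 crossings exists, and this one achieves 7:
1. Drover goes to the new quay with the fly and the spider.  [the old quay: the frog, the gecko, the sparrow | the new quay: the fly, the spider]
2. Drover goes back to the old quay with the spider.  [the old quay: the frog, the gecko, the sparrow, the spider | the new quay: the fly]
3. Drover goes to the new quay with the sparrow and the spider.  [the old quay: the frog, the gecko | the new quay: the fly, the sparrow, the spider]
4. Drover goes back to the old quay with the fly.  [the old quay: the fly, the frog, the gecko | the new quay: the sparrow, the spider]
5. Drover goes to the new quay with the frog and the gecko.  [the old quay: the fly | the new quay: the frog, the gecko, the sparrow, the spider]
6. Drover goes back to the old quay with the spider.  [the old quay: the fly, the spider | the new quay: the frog, the gecko, the sparrow]
7. Drover goes to the new quay with the fly and the spider.  [the old quay: — | the new quay: the fly, the frog, the gecko, the sparrow, the spider]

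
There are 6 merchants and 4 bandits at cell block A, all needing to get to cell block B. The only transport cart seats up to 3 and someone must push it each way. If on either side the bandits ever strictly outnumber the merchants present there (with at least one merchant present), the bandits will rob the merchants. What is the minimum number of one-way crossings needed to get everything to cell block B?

Counting alone: each trip to cell block B takes at most 3 across and each return brings at least 1 back, so after t trips out (and t−1 returns) at most 3t − (t−1) of the 10 are across; that first reaches 10 at t = 5, so at least 9 crossings are needed.
The plan below uses exactly 9 crossings, so it is optimal:
1. 2 bandits → cell block B.  (cell block A: 6M 2B; cell block B: 0M 2B)
2. 1 bandit ← cell block A.  (cell block A: 6M 3B; cell block B: 0M 1B)
3. 3 bandits → cell block B.  (cell block A: 6M 0B; cell block B: 0M 4B)
4. 1 bandit ← cell block A.  (cell block A: 6M 1B; cell block B: 0M 3B)
5. 3 merchants → cell block B.  (cell block A: 3M 1B; cell block B: 3M 3B)
6. 1 bandit ← cell block A.  (cell block A: 3M 2B; cell block B: 3M 2B)
7. 1 merchant and 2 bandits → cell block B.  (cell block A: 2M 0B; cell block B: 4M 4B)
8. 1 bandit ← cell block A.  (cell block A: 2M 1B; cell block B: 4M 3B)
9. 2 merchants and 1 bandit → cell block B.  (cell block A: 0M 0B; cell block B: 6M 4B)

9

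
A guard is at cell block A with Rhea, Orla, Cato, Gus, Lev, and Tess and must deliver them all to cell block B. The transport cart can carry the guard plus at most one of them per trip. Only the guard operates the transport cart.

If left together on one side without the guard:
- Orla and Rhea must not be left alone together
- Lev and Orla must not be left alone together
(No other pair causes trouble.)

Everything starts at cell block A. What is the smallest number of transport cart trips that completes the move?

Counting alone: the guard can take at most 1 across per trip to cell block B, so moving all 6 needs at least 6 loaded trips out, with a return between consecutive ones — at least 11 crossings.
The safety rule pushes this higher. Following every safe sequence of crossings, the most of the 6 that can be at cell block B as the transport cart arrives there on crossing 11 is 5 — never all 6.
So no plan with fewer than 13 crossings exists, and this one achieves 13:
1. Guard goes to cell block B with Orla.
2. Guard goes back to cell block A alone.
3. Guard goes to cell block B with Rhea.
4. Guard goes back to cell block A with Orla.
5. Guard goes to cell block B with Lev.
6. Guard goes back to cell block A alone.
7. Guard goes to cell block B with Cato.
8. Guard goes back to cell block A alone.
9. Guard goes to cell block B with Gus.
10. Guard goes back to cell block A alone.
11. Guard goes to cell block B with Tess.
12. Guard goes back to cell block A alone.
13. Guard goes to cell block B with Orla.

13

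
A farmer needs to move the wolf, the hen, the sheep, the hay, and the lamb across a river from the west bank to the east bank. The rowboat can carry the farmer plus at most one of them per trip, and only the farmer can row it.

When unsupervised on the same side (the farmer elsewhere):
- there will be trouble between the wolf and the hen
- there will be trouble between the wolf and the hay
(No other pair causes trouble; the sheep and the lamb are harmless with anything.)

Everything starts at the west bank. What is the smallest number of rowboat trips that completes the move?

11

Counting alone: the farmer can take at most 1 across per trip to the east bank, so moving all 5 needs at least 5 loaded trips out, with a return between consecutive ones — at least 9 crossings.
The safety rule pushes this higher. Following every safe sequence of crossings, the most of the 5 that can be at the east bank as the rowboat arrives there on crossing 9 is 4 — never all 5.
So no plan with fewer than 11 crossings exists, and this one achieves 11:
1. Farmer goes to the east bank with the wolf.
2. Farmer goes back to the west bank alone.
3. Farmer goes to the east bank with the hen.
4. Farmer goes back to the west bank with the wolf.
5. Farmer goes to the east bank with the hay.
6. Farmer goes back to the west bank alone.
7. Farmer goes to the east bank with the sheep.
8. Farmer goes back to the west bank alone.
9. Farmer goes to the east bank with the lamb.
10. Farmer goes back to the west bank alone.
11. Farmer goes to the east bank with the wolf.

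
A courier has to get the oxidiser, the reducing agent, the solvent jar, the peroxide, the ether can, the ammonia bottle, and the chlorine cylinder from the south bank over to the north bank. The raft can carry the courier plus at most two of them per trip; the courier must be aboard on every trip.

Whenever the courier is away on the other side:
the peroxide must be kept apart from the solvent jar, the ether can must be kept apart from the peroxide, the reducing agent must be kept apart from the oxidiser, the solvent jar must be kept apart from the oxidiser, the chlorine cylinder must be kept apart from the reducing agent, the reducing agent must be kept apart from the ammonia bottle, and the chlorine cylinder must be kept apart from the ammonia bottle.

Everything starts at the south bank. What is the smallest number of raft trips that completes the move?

impossible

Whatever the first load, the items left behind include a forbidden pair without the courier. No opening move is safe, so no plan exists.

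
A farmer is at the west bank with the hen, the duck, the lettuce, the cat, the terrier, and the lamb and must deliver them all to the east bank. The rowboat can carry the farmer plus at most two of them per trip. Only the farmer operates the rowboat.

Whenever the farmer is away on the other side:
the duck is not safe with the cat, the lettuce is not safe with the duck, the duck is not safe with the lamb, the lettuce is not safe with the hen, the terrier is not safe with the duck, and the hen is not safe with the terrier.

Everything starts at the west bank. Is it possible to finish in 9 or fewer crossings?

Yes

Yes — this plan uses 7 crossings (≤ 9):
1. Farmer goes to the east bank with the duck and the hen.  [the west bank: the cat, the lamb, the lettuce, the terrier | the east bank: the duck, the hen]
2. Farmer goes back to the west bank alone.  [the west bank: the cat, the lamb, the lettuce, the terrier | the east bank: the duck, the hen]
3. Farmer goes to the east bank with the cat and the lettuce.  [the west bank: the lamb, the terrier | the east bank: the cat, the duck, the hen, the lettuce]
4. Farmer goes back to the west bank with the duck and the hen.  [the west bank: the duck, the hen, the lamb, the terrier | the east bank: the cat, the lettuce]
5. Farmer goes to the east bank with the lamb and the terrier.  [the west bank: the duck, the hen | the east bank: the cat, the lamb, the lettuce, the terrier]
6. Farmer goes back to the west bank alone.  [the west bank: the duck, the hen | the east bank: the cat, the lamb, the lettuce, the terrier]
7. Farmer goes to the east bank with the duck and the hen.  [the west bank: — | the east bank: the cat, the duck, the hen, the lamb, the lettuce, the terrier]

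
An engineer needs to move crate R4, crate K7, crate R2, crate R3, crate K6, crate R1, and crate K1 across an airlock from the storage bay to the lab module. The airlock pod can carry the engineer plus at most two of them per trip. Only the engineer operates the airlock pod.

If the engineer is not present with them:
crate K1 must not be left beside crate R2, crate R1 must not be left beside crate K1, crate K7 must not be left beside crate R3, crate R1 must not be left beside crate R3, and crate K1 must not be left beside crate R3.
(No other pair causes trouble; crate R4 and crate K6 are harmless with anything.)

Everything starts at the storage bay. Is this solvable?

Yes

1. Engineer goes to the lab module with crate K1 and crate R3.  [the storage bay: crate K6, crate K7, crate R1, crate R2, crate R4 | the lab module: crate K1, crate R3]
2. Engineer goes back to the storage bay with crate R3.  [the storage bay: crate K6, crate K7, crate R1, crate R2, crate R3, crate R4 | the lab module: crate K1]
3. Engineer goes to the lab module with crate R3 and crate R4.  [the storage bay: crate K6, crate K7, crate R1, crate R2 | the lab module: crate K1, crate R3, crate R4]
4. Engineer goes back to the storage bay with crate R3.  [the storage bay: crate K6, crate K7, crate R1, crate R2, crate R3 | the lab module: crate K1, crate R4]
5. Engineer goes to the lab module with crate K7 and crate R3.  [the storage bay: crate K6, crate R1, crate R2 | the lab module: crate K1, crate K7, crate R3, crate R4]
6. Engineer goes back to the storage bay with crate R3.  [the storage bay: crate K6, crate R1, crate R2, crate R3 | the lab module: crate K1, crate K7, crate R4]
7. Engineer goes to the lab module with crate R1 and crate R2.  [the storage bay: crate K6, crate R3 | the lab module: crate K1, crate K7, crate R1, crate R2, crate R4]
8. Engineer goes back to the storage bay with crate K1.  [the storage bay: crate K1, crate K6, crate R3 | the lab module: crate K7, crate R1, crate R2, crate R4]
9. Engineer goes to the lab module with crate K6 and crate R3.  [the storage bay: crate K1 | the lab module: crate K6, crate K7, crate R1, crate R2, crate R3, crate R4]
10. Engineer goes back to the storage bay with crate R3.  [the storage bay: crate K1, crate R3 | the lab module: crate K6, crate K7, crate R1, crate R2, crate R4]
11. Engineer goes to the lab module with crate K1 and crate R3.  [the storage bay: — | the lab module: crate K1, crate K6, crate K7, crate R1, crate R2, crate R3, crate R4]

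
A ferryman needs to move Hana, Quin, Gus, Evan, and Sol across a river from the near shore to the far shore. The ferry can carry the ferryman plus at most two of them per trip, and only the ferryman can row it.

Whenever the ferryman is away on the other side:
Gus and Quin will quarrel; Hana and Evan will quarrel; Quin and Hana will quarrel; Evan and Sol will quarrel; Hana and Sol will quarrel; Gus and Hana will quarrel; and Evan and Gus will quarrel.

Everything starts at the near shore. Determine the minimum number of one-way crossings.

Whatever the first load, the items left behind include a forbidden pair without the ferryman. No opening move is safe, so no plan exists.

impossible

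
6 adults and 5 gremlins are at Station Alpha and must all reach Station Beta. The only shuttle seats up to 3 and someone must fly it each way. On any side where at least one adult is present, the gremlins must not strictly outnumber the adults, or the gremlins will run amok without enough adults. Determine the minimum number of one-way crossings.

Counting alone: each trip to Station Beta takes at most 3 across and each return brings at least 1 back, so after t trips out (and t−1 returns) at most 3t − (t−1) of the 11 are across; that first reaches 11 at t = 5, so at least 9 crossings are needed.
The plan below uses exactly 9 crossings, so it is optimal:
1. 3 gremlins → Station Beta.  (Station Alpha: 6A 2G; Station Beta: 0A 3G)
2. 1 gremlin ← Station Alpha.  (Station Alpha: 6A 3G; Station Beta: 0A 2G)
3. 3 adults → Station Beta.  (Station Alpha: 3A 3G; Station Beta: 3A 2G)
4. 1 adult ← Station Alpha.  (Station Alpha: 4A 3G; Station Beta: 2A 2G)
5. 2 adults and 1 gremlin → Station Beta.  (Station Alpha: 2A 2G; Station Beta: 4A 3G)
6. 1 adult ← Station Alpha.  (Station Alpha: 3A 2G; Station Beta: 3A 3G)
7. 2 adults and 1 gremlin → Station Beta.  (Station Alpha: 1A 1G; Station Beta: 5A 4G)
8. 1 adult ← Station Alpha.  (Station Alpha: 2A 1G; Station Beta: 4A 4G)
9. 2 adults and 1 gremlin → Station Beta.  (Station Alpha: 0A 0G; Station Beta: 6A 5G)

9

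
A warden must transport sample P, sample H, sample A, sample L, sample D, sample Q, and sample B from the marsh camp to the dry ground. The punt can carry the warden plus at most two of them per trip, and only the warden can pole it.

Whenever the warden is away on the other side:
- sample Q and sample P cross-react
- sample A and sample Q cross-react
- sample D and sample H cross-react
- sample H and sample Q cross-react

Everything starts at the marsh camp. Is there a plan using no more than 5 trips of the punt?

Counting alone: the warden can take at most 2 across per trip to the dry ground, so moving all 7 needs at least 4 loaded trips out, with a return between consecutive ones — at least 7 crossings.
Since 5 < 7, 5 crossings cannot be enough. (The shortest complete plan in fact takes 7:)
1. Warden goes to the dry ground with sample H and sample Q.  [the marsh camp: sample A, sample B, sample D, sample L, sample P | the dry ground: sample H, sample Q]
2. Warden goes back to the marsh camp with sample Q.  [the marsh camp: sample A, sample B, sample D, sample L, sample P, sample Q | the dry ground: sample H]
3. Warden goes to the dry ground with sample A and sample P.  [the marsh camp: sample B, sample D, sample L, sample Q | the dry ground: sample A, sample H, sample P]
4. Warden goes back to the marsh camp alone.  [the marsh camp: sample B, sample D, sample L, sample Q | the dry ground: sample A, sample H, sample P]
5. Warden goes to the dry ground with sample B and sample L.  [the marsh camp: sample D, sample Q | the dry ground: sample A, sample B, sample H, sample L, sample P]
6. Warden goes back to the marsh camp alone.  [the marsh camp: sample D, sample Q | the dry ground: sample A, sample B, sample H, sample L, sample P]
7. Warden goes to the dry ground with sample D and sample Q.  [the marsh camp: — | the dry ground: sample A, sample B, sample D, sample H, sample L, sample P, sample Q]

No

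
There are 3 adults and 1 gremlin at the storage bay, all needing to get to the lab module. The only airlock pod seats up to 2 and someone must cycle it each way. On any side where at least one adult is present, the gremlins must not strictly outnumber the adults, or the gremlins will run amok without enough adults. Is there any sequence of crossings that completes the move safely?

Yes

1. 1 adult and 1 gremlin → the lab module.  (the storage bay: 2A 0G; the lab module: 1A 1G)
2. 1 gremlin ← the storage bay.  (the storage bay: 2A 1G; the lab module: 1A 0G)
3. 1 adult and 1 gremlin → the lab module.  (the storage bay: 1A 0G; the lab module: 2A 1G)
4. 1 gremlin ← the storage bay.  (the storage bay: 1A 1G; the lab module: 2A 0G)
5. 1 adult and 1 gremlin → the lab module.  (the storage bay: 0A 0G; the lab module: 3A 1G)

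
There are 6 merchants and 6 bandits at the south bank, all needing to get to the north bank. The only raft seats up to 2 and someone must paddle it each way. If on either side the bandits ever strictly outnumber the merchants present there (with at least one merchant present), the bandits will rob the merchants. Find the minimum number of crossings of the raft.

Following every safe sequence of crossings from the start, the most of the 12 that can be at the north bank as the raft arrives there on crossings 1, 3, 5, 7, 9 is 2, 3, 4, 5, 6 respectively; the best ever achieved is 6 of 12.
From crossing 11 on, no configuration arises that was not already reachable earlier: only 15 distinct safe configurations (who is on which side, and where the raft is) can ever be reached, none of them has everyone across, and every continuation just revisits them. They are: 0 merchants + 0 bandits across (raft back at the start); 0 merchants + 1 bandit across (raft there); 0 merchants + 1 bandit across (raft back at the start); 0 merchants + 2 bandits across (raft there); 0 merchants + 2 bandits across (raft back at the start); 0 merchants + 3 bandits across (raft there); 0 merchants + 3 bandits across (raft back at the start); 0 merchants + 4 bandits across (raft there); 0 merchants + 4 bandits across (raft back at the start); 0 merchants + 5 bandits across (raft there); 0 merchants + 5 bandits across (raft back at the start); 0 merchants + 6 bandits across (raft there); 1 merchant + 1 bandit across (raft there); 1 merchant + 1 bandit across (raft back at the start); 2 merchants + 2 bandits across (raft there). So no valid plan exists.

impossible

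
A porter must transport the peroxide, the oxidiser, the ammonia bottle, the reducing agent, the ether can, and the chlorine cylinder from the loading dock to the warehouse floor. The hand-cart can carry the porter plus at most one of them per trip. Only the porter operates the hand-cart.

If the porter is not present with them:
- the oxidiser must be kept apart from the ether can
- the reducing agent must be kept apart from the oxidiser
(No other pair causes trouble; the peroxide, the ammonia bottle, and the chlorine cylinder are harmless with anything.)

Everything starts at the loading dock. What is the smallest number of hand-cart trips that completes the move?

13

Counting alone: the porter can take at most 1 across per trip to the warehouse floor, so moving all 6 needs at least 6 loaded trips out, with a return between consecutive ones — at least 11 crossings.
The safety rule pushes this higher. Following every safe sequence of crossings, the most of the 6 that can be at the warehouse floor as the hand-cart arrives there on crossing 11 is 5 — never all 6.
So no plan with fewer than 13 crossings exists, and this one achieves 13:
1. Porter goes to the warehouse floor with the oxidiser.  [the loading dock: the ammonia bottle, the chlorine cylinder, the ether can, the peroxide, the reducing agent | the warehouse floor: the oxidiser]
2. Porter goes back to the loading dock alone.  [the loading dock: the ammonia bottle, the chlorine cylinder, the ether can, the peroxide, the reducing agent | the warehouse floor: the oxidiser]
3. Porter goes to the warehouse floor with the peroxide.  [the loading dock: the ammonia bottle, the chlorine cylinder, the ether can, the reducing agent | the warehouse floor: the oxidiser, the peroxide]
4. Porter goes back to the loading dock alone.  [the loading dock: the ammonia bottle, the chlorine cylinder, the ether can, the reducing agent | the warehouse floor: the oxidiser, the peroxide]
5. Porter goes to the warehouse floor with the ammonia bottle.  [the loading dock: the chlorine cylinder, the ether can, the reducing agent | the warehouse floor: the ammonia bottle, the oxidiser, the peroxide]
6. Porter goes back to the loading dock alone.  [the loading dock: the chlorine cylinder, the ether can, the reducing agent | the warehouse floor: the ammonia bottle, the oxidiser, the peroxide]
7. Porter goes to the warehouse floor with the reducing agent.  [the loading dock: the chlorine cylinder, the ether can | the warehouse floor: the ammonia bottle, the oxidiser, the peroxide, the reducing agent]
8. Porter goes back to the loading dock with the oxidiser.  [the loading dock: the chlorine cylinder, the ether can, the oxidiser | the warehouse floor: the ammonia bottle, the peroxide, the reducing agent]
9. Porter goes to the warehouse floor with the ether can.  [the loading dock: the chlorine cylinder, the oxidiser | the warehouse floor: the ammonia bottle, the ether can, the peroxide, the reducing agent]
10. Porter goes back to the loading dock alone.  [the loading dock: the chlorine cylinder, the oxidiser | the warehouse floor: the ammonia bottle, the ether can, the peroxide, the reducing agent]
11. Porter goes to the warehouse floor with the chlorine cylinder.  [the loading dock: the oxidiser | the warehouse floor: the ammonia bottle, the chlorine cylinder, the ether can, the peroxide, the reducing agent]
12. Porter goes back to the loading dock alone.  [the loading dock: the oxidiser | the warehouse floor: the ammonia bottle, the chlorine cylinder, the ether can, the peroxide, the reducing agent]
13. Porter goes to the warehouse floor with the oxidiser.  [the loading dock: — | the warehouse floor: the ammonia bottle, the chlorine cylinder, the ether can, the oxidiser, the peroxide, the reducing agent]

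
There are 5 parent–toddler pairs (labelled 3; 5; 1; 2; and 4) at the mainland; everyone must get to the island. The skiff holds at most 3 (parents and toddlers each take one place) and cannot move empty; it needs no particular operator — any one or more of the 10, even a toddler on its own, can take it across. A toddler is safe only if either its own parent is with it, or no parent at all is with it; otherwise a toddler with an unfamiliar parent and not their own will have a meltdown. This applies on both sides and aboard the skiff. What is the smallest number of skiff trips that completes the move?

Counting alone: each trip to the island takes at most 3 across and each return brings at least 1 back, so after t trips out (and t−1 returns) at most 3t − (t−1) of the 10 are across; that first reaches 10 at t = 5, so at least 9 crossings are needed.
The safety rule pushes this higher. Following every safe sequence of crossings, the most of the 10 that can be at the island as the skiff arrives there on crossing 9 is 9 — never all 10.
So no plan with fewer than 11 crossings exists, and this one achieves 11:
1. parent 3 and toddler 3 cross → the island.
2. parent 3 crosses ← the mainland.
3. toddler 1, toddler 2, and toddler 5 cross → the island.
4. toddler 3 crosses ← the mainland.
5. parent 1, parent 2, and parent 5 cross → the island.
6. parent 5 and toddler 5 cross ← the mainland.
7. parent 3, parent 4, and parent 5 cross → the island.
8. toddler 1 crosses ← the mainland.
9. toddler 3 and toddler 5 cross → the island.
10. toddler 3 crosses ← the mainland.
11. toddler 1, toddler 3, and toddler 4 cross → the island.

11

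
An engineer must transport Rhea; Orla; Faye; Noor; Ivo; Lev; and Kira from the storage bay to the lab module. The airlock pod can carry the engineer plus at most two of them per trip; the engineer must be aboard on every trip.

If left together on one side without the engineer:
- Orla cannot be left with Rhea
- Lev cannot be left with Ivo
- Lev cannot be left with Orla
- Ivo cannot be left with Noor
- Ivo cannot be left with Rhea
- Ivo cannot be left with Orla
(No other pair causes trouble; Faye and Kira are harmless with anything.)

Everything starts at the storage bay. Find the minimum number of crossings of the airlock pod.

11

Counting alone: the engineer can take at most 2 across per trip to the lab module, so moving all 7 needs at least 4 loaded trips out, with a return between consecutive ones — at least 7 crossings.
The safety rule pushes this higher. Following every safe sequence of crossings, the most of the 7 that can be at the lab module as the airlock pod arrives there on crossings 7, 9 is 5, 6 respectively — never all 7.
So no plan with fewer than 11 crossings exists, and this one achieves 11:
1. Engineer goes to the lab module with Ivo and Orla.  [the storage bay: Faye, Kira, Lev, Noor, Rhea | the lab module: Ivo, Orla]
2. Engineer goes back to the storage bay with Orla.  [the storage bay: Faye, Kira, Lev, Noor, Orla, Rhea | the lab module: Ivo]
3. Engineer goes to the lab module with Lev and Rhea.  [the storage bay: Faye, Kira, Noor, Orla | the lab module: Ivo, Lev, Rhea]
4. Engineer goes back to the storage bay with Ivo.  [the storage bay: Faye, Ivo, Kira, Noor, Orla | the lab module: Lev, Rhea]
5. Engineer goes to the lab module with Noor and Orla.  [the storage bay: Faye, Ivo, Kira | the lab module: Lev, Noor, Orla, Rhea]
6. Engineer goes back to the storage bay with Orla.  [the storage bay: Faye, Ivo, Kira, Orla | the lab module: Lev, Noor, Rhea]
7. Engineer goes to the lab module with Faye and Orla.  [the storage bay: Ivo, Kira | the lab module: Faye, Lev, Noor, Orla, Rhea]
8. Engineer goes back to the storage bay with Orla.  [the storage bay: Ivo, Kira, Orla | the lab module: Faye, Lev, Noor, Rhea]
9. Engineer goes to the lab module with Kira and Orla.  [the storage bay: Ivo | the lab module: Faye, Kira, Lev, Noor, Orla, Rhea]
10. Engineer goes back to the storage bay with Orla.  [the storage bay: Ivo, Orla | the lab module: Faye, Kira, Lev, Noor, Rhea]
11. Engineer goes to the lab module with Ivo and Orla.  [the storage bay: — | the lab module: Faye, Ivo, Kira, Lev, Noor, Orla, Rhea]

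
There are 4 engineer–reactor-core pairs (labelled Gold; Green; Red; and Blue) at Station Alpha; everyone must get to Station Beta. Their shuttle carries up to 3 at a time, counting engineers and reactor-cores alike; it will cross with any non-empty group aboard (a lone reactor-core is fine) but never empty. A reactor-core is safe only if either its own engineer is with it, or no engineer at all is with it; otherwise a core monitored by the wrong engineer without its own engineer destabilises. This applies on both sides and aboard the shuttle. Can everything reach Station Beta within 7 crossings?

No

Counting alone: each trip to Station Beta takes at most 3 across and each return brings at least 1 back, so after t trips out (and t−1 returns) at most 3t − (t−1) of the 8 are across; that first reaches 8 at t = 4, so at least 7 crossings are needed.
The safety rule pushes this higher. Following every safe sequence of crossings, the most of the 8 that can be at Station Beta as the shuttle arrives there on crossing 7 is 7 — never all 8.
So the move cannot be finished within 7 crossings. (The shortest complete plan takes 9:)
1. engineer Gold and reactor-core Gold cross → Station Beta.
2. engineer Gold crosses ← Station Alpha.
3. engineer Gold, engineer Green, and reactor-core Green cross → Station Beta.
4. engineer Gold and reactor-core Gold cross ← Station Alpha.
5. engineer Blue, engineer Gold, and engineer Red cross → Station Beta.
6. reactor-core Green crosses ← Station Alpha.
7. reactor-core Gold and reactor-core Green cross → Station Beta.
8. reactor-core Gold crosses ← Station Alpha.
9. reactor-core Blue, reactor-core Gold, and reactor-core Red cross → Station Beta.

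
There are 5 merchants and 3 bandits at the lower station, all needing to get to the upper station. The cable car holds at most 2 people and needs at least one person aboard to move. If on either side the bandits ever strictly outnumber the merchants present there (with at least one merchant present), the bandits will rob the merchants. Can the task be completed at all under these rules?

Yes

1. 2 bandits → the upper station.  (the lower station: 5M 1B; the upper station: 0M 2B)
2. 1 bandit ← the lower station.  (the lower station: 5M 2B; the upper station: 0M 1B)
3. 2 bandits → the upper station.  (the lower station: 5M 0B; the upper station: 0M 3B)
4. 1 bandit ← the lower station.  (the lower station: 5M 1B; the upper station: 0M 2B)
5. 2 merchants → the upper station.  (the lower station: 3M 1B; the upper station: 2M 2B)
6. 1 bandit ← the lower station.  (the lower station: 3M 2B; the upper station: 2M 1B)
7. 1 merchant and 1 bandit → the upper station.  (the lower station: 2M 1B; the upper station: 3M 2B)
8. 1 bandit ← the lower station.  (the lower station: 2M 2B; the upper station: 3M 1B)
9. 2 bandits → the upper station.  (the lower station: 2M 0B; the upper station: 3M 3B)
10. 1 bandit ← the lower station.  (the lower station: 2M 1B; the upper station: 3M 2B)
11. 1 merchant and 1 bandit → the upper station.  (the lower station: 1M 0B; the upper station: 4M 3B)
12. 1 bandit ← the lower station.  (the lower station: 1M 1B; the upper station: 4M 2B)
13. 1 merchant and 1 bandit → the upper station.  (the lower station: 0M 0B; the upper station: 5M 3B)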